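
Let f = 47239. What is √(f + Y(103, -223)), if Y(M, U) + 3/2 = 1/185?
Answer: √6466814490/370 ≈ 217.34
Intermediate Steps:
Y(M, U) = -553/370 (Y(M, U) = -3/2 + 1/185 = -553/370)
√(f + Y(103, -223)) = √(47239 - 553/370) = √(17477877/370) = √6466814490/370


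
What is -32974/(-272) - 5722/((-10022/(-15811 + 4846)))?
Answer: -4183821283/681496 ≈ -6139.2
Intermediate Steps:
-32974/(-272) - 5722/((-10022/(-15811 + 4846))) = -32974*(-1/272) - 5722/((-10022/(-10965))) = 16487/136 - 5722/((-10022*(-1/10965))) = 16487/136 - 5722/10022/10965 = 16487/136 - 5722*10965/10022 = 16487/136 - 31370865/5011 = -4183821283/681496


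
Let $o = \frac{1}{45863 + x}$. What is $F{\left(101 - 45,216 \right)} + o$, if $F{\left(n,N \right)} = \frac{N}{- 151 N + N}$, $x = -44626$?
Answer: $- \frac{1087}{185550} \approx -0.0058583$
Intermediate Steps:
$o = \frac{1}{1237}$ ($o = \frac{1}{45863 - 44626} = \frac{1}{1237} \approx 0.00080841$)
$F{\left(n,N \right)} = - \frac{1}{150}$ ($F{\left(n,N \right)} = \frac{N}{\left(-150\right) N} = N \left(- \frac{1}{150 N}\right) = - \frac{1}{150}$)
$F{\left(101 - 45,216 \right)} + o = - \frac{1}{150} + \frac{1}{1237} = - \frac{1087}{185550}$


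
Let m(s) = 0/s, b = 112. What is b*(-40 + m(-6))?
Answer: -4480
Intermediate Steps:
m(s) = 0
b*(-40 + m(-6)) = 112*(-40 + 0) = 112*(-40) = -4480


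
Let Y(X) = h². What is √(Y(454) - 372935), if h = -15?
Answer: I*√372710 ≈ 610.5*I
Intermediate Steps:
Y(X) = 225 (Y(X) = (-15)² = 225)
√(Y(454) - 372935) = √(225 - 372935) = √(-372710) = I*√372710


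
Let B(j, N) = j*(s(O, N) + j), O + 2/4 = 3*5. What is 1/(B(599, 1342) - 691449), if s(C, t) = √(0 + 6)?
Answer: -166324/55326269549 - 599*√6/110652539098 ≈ -3.0195e-6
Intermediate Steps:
O = 29/2 (O = -½ + 3*5 = -½ + 15 = 29/2 ≈ 14.500)
s(C, t) = √6
B(j, N) = j*(j + √6) (B(j, N) = j*(√6 + j) = j*(j + √6))
1/(B(599, 1342) - 691449) = 1/(599*(599 + √6) - 691449) = 1/((358801 + 599*√6) - 691449) = 1/(-332648 + 599*√6)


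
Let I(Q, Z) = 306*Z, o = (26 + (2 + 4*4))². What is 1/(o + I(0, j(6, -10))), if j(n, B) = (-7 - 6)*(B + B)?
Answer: 1/81496 ≈ 1.2271e-5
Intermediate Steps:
j(n, B) = -26*B
o = 1936 (o = (26 + (2 + 16))² = (26 + 18)² = 44² = 1936)
1/(o + I(0, j(6, -10))) = 1/(1936 + 306*(-26*(-10))) = 1/(1936 + 306*260) = 1/(1936 + 79560) = 1/81496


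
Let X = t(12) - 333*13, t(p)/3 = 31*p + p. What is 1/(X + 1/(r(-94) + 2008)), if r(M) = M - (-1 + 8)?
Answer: -1907/6058538 ≈ -0.00031476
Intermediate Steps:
r(M) = -7 + M (r(M) = M - 1*7 = M - 7 = -7 + M)
t(p) = 96*p (t(p) = 3*(31*p + p) = 3*(32*p) = 96*p)
X = -3177 (X = 96*12 - 333*13 = 1152 - 4329 = -3177)
1/(X + 1/(r(-94) + 2008)) = 1/(-3177 + 1/((-7 - 94) + 2008)) = 1/(-3177 + 1/(-101 + 2008)) = 1/(-3177 + 1/1907) = 1/(-6058538/1907) = -1907/6058538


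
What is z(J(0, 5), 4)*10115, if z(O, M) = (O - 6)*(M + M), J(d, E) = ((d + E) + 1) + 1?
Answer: 80920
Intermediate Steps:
J(d, E) = 2 + E + d (J(d, E) = ((E + d) + 1) + 1 = (1 + E + d) + 1 = 2 + E + d)
z(O, M) = 2*M*(-6 + O) (z(O, M) = (-6 + O)*(2*M) = 2*M*(-6 + O))
z(J(0, 5), 4)*10115 = (2*4*(-6 + (2 + 5 + 0)))*10115 = (2*4*(-6 + 7))*10115 = (2*4*1)*10115 = 8*10115 = 80920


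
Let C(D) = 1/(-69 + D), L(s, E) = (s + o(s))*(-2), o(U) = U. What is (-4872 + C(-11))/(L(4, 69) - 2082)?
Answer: 389761/167840 ≈ 2.3222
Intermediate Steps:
L(s, E) = -4*s (L(s, E) = (s + s)*(-2) = (2*s)*(-2) = -4*s)
(-4872 + C(-11))/(L(4, 69) - 2082) = (-4872 + 1/(-69 - 11))/(-4*4 - 2082) = (-4872 + 1/(-80))/(-16 - 2082) = (-4872 - 1/80)/(-2098) = -389761/80*(-1/2098) = 389761/167840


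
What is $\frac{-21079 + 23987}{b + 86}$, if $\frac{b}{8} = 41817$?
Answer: $\frac{1454}{167311} \approx 0.0086904$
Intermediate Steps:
$b = 334536$ ($b = 8 \cdot 41817 = 334536$)
$\frac{-21079 + 23987}{b + 86} = \frac{-21079 + 23987}{334536 + 86} = \frac{2908}{334622} = 2908 \cdot \frac{1}{334622} = \frac{1454}{167311}$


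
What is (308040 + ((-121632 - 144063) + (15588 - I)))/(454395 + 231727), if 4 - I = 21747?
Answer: 39838/343061 ≈ 0.11613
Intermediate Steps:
I = -21743 (I = 4 - 1*21747 = 4 - 21747 = -21743)
(308040 + ((-121632 - 144063) + (15588 - I)))/(454395 + 231727) = (308040 + ((-121632 - 144063) + (15588 - 1*(-21743))))/(454395 + 231727) = (308040 + (-265695 + (15588 + 21743)))/686122 = (308040 + (-265695 + 37331))*(1/686122) = (308040 - 228364)*(1/686122) = 79676*(1/686122) = 39838/343061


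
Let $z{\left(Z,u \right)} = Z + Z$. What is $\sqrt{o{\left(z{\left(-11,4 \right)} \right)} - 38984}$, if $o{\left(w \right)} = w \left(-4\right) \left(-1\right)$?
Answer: $4 i \sqrt{2442} \approx 197.67 i$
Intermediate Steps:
$z{\left(Z,u \right)} = 2 Z$
$o{\left(w \right)} = 4 w$ ($o{\left(w \right)} = - 4 w \left(-1\right) = 4 w$)
$\sqrt{o{\left(z{\left(-11,4 \right)} \right)} - 38984} = \sqrt{4 \cdot 2 \left(-11\right) - 38984} = \sqrt{4 \left(-22\right) - 38984} = \sqrt{-88 - 38984} = \sqrt{-39072} = 4 i \sqrt{2442}$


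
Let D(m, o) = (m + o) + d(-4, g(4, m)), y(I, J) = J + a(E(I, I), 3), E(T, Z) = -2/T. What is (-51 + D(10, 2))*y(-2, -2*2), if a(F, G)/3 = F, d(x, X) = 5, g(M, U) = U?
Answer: 34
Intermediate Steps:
a(F, G) = 3*F
y(I, J) = J - 6/I (y(I, J) = J + 3*(-2/I) = J - 6/I)
D(m, o) = 5 + m + o (D(m, o) = (m + o) + 5 = 5 + m + o)
(-51 + D(10, 2))*y(-2, -2*2) = (-51 + (5 + 10 + 2))*(-2*2 - 6/(-2)) = (-51 + 17)*(-4 - 6*(-½)) = -34*(-4 + 3) = -34*(-1) = 34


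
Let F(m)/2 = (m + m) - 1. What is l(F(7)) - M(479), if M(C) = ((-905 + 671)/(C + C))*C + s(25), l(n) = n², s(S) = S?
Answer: 768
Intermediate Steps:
F(m) = -2 + 4*m (F(m) = 2*((m + m) - 1) = 2*(2*m - 1) = 2*(-1 + 2*m) = -2 + 4*m)
M(C) = -92 (M(C) = ((-905 + 671)/(C + C))*C + 25 = (-234*1/(2*C))*C + 25 = (-117/C)*C + 25 = -117 + 25 = -92)
l(F(7)) - M(479) = (-2 + 4*7)² - 1*(-92) = (-2 + 28)² + 92 = 26² + 92 = 676 + 92 = 768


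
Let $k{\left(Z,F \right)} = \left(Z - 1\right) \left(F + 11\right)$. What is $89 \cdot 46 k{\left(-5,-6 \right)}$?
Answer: $-122820$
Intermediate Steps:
$k{\left(Z,F \right)} = \left(-1 + Z\right) \left(11 + F\right)$
$89 \cdot 46 k{\left(-5,-6 \right)} = 89 \cdot 46 \left(-11 - -6 + 11 \left(-5\right) - -30\right) = 4094 \left(-11 + 6 - 55 + 30\right) = 4094 \left(-30\right) = -122820$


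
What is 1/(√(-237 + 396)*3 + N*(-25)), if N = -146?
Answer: 3650/13321069 - 3*√159/13321069 ≈ 0.00027116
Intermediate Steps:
1/(√(-237 + 396)*3 + N*(-25)) = 1/(√(-237 + 396)*3 - 146*(-25)) = 1/(√159*3 + 3650) = 1/(3*√159 + 3650) = 1/(3650 + 3*√159)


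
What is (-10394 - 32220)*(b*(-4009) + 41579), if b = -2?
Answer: -2113526558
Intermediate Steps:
(-10394 - 32220)*(b*(-4009) + 41579) = (-10394 - 32220)*(-2*(-4009) + 41579) = -42614*(8018 + 41579) = -42614*49597 = -2113526558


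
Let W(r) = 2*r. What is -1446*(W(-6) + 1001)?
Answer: -1430094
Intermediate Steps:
-1446*(W(-6) + 1001) = -1446*(2*(-6) + 1001) = -1446*(-12 + 1001) = -1446*989 = -1430094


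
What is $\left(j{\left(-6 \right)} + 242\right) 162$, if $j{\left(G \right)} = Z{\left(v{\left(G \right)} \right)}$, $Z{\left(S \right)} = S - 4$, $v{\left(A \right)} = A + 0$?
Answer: $37584$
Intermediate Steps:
$v{\left(A \right)} = A$
$Z{\left(S \right)} = -4 + S$
$j{\left(G \right)} = -4 + G$
$\left(j{\left(-6 \right)} + 242\right) 162 = \left(\left(-4 - 6\right) + 242\right) 162 = \left(-10 + 242\right) 162 = 232 \cdot 162 = 37584$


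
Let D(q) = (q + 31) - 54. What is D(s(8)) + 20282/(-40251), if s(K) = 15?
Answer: -342290/40251 ≈ -8.5039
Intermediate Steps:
D(q) = -23 + q (D(q) = (31 + q) - 54 = -23 + q)
D(s(8)) + 20282/(-40251) = (-23 + 15) + 20282/(-40251) = -8 + 20282*(-1/40251) = -8 - 20282/40251 = -342290/40251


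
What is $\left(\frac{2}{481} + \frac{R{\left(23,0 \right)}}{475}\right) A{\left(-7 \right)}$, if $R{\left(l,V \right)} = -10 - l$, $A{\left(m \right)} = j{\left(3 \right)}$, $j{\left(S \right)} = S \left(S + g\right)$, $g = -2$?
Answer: $- \frac{44769}{228475} \approx -0.19595$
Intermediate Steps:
$j{\left(S \right)} = S \left(-2 + S\right)$ ($j{\left(S \right)} = S \left(S - 2\right) = S \left(-2 + S\right)$)
$A{\left(m \right)} = 3$ ($A{\left(m \right)} = 3 \left(-2 + 3\right) = 3 \cdot 1 = 3$)
$\left(\frac{2}{481} + \frac{R{\left(23,0 \right)}}{475}\right) A{\left(-7 \right)} = \left(\frac{2}{481} + \frac{-10 - 23}{475}\right) 3 = \left(2 \cdot \frac{1}{481} + \left(-10 - 23\right) \frac{1}{475}\right) 3 = \left(\frac{2}{481} - \frac{33}{475}\right) 3 = \left(- \frac{14923}{228475}\right) 3 = - \frac{44769}{228475}$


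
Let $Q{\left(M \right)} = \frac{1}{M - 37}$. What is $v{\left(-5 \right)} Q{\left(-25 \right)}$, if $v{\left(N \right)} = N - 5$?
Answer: $\frac{5}{31} \approx 0.16129$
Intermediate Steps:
$v{\left(N \right)} = -5 + N$
$Q{\left(M \right)} = \frac{1}{-37 + M}$
$v{\left(-5 \right)} Q{\left(-25 \right)} = \frac{-5 - 5}{-37 - 25} = - \frac{10}{-62} = \left(-10\right) \left(- \frac{1}{62}\right) = \frac{5}{31}$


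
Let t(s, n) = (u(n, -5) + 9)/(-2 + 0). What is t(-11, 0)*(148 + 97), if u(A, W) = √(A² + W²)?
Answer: -1715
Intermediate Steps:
t(s, n) = -9/2 - √(25 + n²)/2 (t(s, n) = (√(n² + (-5)²) + 9)/(-2 + 0) = (√(n² + 25) + 9)/(-2) = (√(25 + n²) + 9)*(-½) = (9 + √(25 + n²))*(-½) = -9/2 - √(25 + n²)/2)
t(-11, 0)*(148 + 97) = (-9/2 - √(25 + 0²)/2)*(148 + 97) = (-9/2 - √(25 + 0)/2)*245 = (-9/2 - √25/2)*245 = (-9/2 - ½*5)*245 = (-9/2 - 5/2)*245 = -7*245 = -1715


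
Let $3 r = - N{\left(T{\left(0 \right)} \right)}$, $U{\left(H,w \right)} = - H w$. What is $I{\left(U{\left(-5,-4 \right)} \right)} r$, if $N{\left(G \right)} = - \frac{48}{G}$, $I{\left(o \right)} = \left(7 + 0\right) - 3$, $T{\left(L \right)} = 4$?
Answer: $16$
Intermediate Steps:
$U{\left(H,w \right)} = - H w$
$I{\left(o \right)} = 4$ ($I{\left(o \right)} = 7 - 3 = 4$)
$r = 4$ ($r = \frac{\left(-1\right) \left(- \frac{48}{4}\right)}{3} = \frac{\left(-1\right) \left(\left(-48\right) \frac{1}{4}\right)}{3} = \frac{\left(-1\right) \left(-12\right)}{3} = \frac{1}{3} \cdot 12 = 4$)
$I{\left(U{\left(-5,-4 \right)} \right)} r = 4 \cdot 4 = 16$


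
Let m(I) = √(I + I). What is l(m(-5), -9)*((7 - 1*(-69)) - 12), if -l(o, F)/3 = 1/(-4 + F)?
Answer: 192/13 ≈ 14.769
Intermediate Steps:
m(I) = √2*√I (m(I) = √(2*I) = √2*√I)
l(o, F) = -3/(-4 + F)
l(m(-5), -9)*((7 - 1*(-69)) - 12) = (-3/(-4 - 9))*((7 - 1*(-69)) - 12) = (-3/(-13))*((7 + 69) - 12) = (-3*(-1/13))*(76 - 12) = (3/13)*64 = 192/13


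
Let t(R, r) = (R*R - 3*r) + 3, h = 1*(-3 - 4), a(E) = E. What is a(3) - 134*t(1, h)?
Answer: -3347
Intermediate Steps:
h = -7 (h = 1*(-7) = -7)
t(R, r) = 3 + R² - 3*r (t(R, r) = (R² - 3*r) + 3 = 3 + R² - 3*r)
a(3) - 134*t(1, h) = 3 - 134*(3 + 1² - 3*(-7)) = 3 - 134*(3 + 1 + 21) = 3 - 134*25 = 3 - 3350 = -3347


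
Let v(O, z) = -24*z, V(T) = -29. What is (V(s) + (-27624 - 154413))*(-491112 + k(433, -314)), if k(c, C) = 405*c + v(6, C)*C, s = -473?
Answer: 488310297366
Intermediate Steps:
k(c, C) = -24*C² + 405*c (k(c, C) = 405*c + (-24*C)*C = 405*c - 24*C² = -24*C² + 405*c)
(V(s) + (-27624 - 154413))*(-491112 + k(433, -314)) = (-29 + (-27624 - 154413))*(-491112 + (-24*(-314)² + 405*433)) = (-29 - 182037)*(-491112 + (-24*98596 + 175365)) = -182066*(-491112 + (-2366304 + 175365)) = -182066*(-491112 - 2190939) = -182066*(-2682051) = 488310297366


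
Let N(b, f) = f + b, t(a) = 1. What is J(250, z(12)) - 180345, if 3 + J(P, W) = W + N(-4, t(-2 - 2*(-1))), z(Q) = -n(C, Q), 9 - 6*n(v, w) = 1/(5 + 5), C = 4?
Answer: -10821149/60 ≈ -1.8035e+5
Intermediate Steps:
N(b, f) = b + f
n(v, w) = 89/60 (n(v, w) = 3/2 - 1/(6*(5 + 5)) = 3/2 - ⅙/10 = 3/2 - ⅙*⅒ = 3/2 - 1/60 = 89/60)
z(Q) = -89/60 (z(Q) = -1*89/60 = -89/60)
J(P, W) = -6 + W (J(P, W) = -3 + (W + (-4 + 1)) = -3 + (W - 3) = -3 + (-3 + W) = -6 + W)
J(250, z(12)) - 180345 = (-6 - 89/60) - 180345 = -449/60 - 180345 = -10821149/60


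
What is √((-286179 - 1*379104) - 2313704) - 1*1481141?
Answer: -1481141 + I*√2978987 ≈ -1.4811e+6 + 1726.0*I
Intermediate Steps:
√((-286179 - 1*379104) - 2313704) - 1*1481141 = √((-286179 - 379104) - 2313704) - 1481141 = √(-665283 - 2313704) - 1481141 = √(-2978987) - 1481141 = I*√2978987 - 1481141 = -1481141 + I*√2978987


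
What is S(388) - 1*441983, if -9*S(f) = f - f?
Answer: -441983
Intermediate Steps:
S(f) = 0 (S(f) = -(f - f)/9 = -1/9*0 = 0)
S(388) - 1*441983 = 0 - 1*441983 = 0 - 441983 = -441983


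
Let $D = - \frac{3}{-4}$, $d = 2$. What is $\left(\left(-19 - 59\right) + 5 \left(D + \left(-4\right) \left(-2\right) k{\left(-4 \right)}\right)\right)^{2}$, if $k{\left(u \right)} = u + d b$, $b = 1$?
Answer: $\frac{380689}{16} \approx 23793.0$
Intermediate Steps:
$k{\left(u \right)} = 2 + u$ ($k{\left(u \right)} = u + 2 \cdot 1 = u + 2 = 2 + u$)
$D = \frac{3}{4}$ ($D = \left(-3\right) \left(- \frac{1}{4}\right) = \frac{3}{4} \approx 0.75$)
$\left(\left(-19 - 59\right) + 5 \left(D + \left(-4\right) \left(-2\right) k{\left(-4 \right)}\right)\right)^{2} = \left(\left(-19 - 59\right) + 5 \left(\frac{3}{4} + \left(-4\right) \left(-2\right) \left(2 - 4\right)\right)\right)^{2} = \left(-78 + 5 \left(\frac{3}{4} + 8 \left(-2\right)\right)\right)^{2} = \left(-78 + 5 \left(\frac{3}{4} - 16\right)\right)^{2} = \left(-78 + 5 \left(- \frac{61}{4}\right)\right)^{2} = \left(-78 - \frac{305}{4}\right)^{2} = \left(- \frac{617}{4}\right)^{2} = \frac{380689}{16}$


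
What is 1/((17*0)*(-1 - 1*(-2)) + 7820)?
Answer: 1/7820 ≈ 0.00012788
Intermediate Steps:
1/((17*0)*(-1 - 1*(-2)) + 7820) = 1/(0*(-1 + 2) + 7820) = 1/(0*1 + 7820) = 1/(0 + 7820) = 1/7820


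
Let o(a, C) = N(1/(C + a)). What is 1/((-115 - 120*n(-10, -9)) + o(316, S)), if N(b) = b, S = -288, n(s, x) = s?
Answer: 28/30381 ≈ 0.00092163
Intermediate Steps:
o(a, C) = 1/(C + a)
1/((-115 - 120*n(-10, -9)) + o(316, S)) = 1/((-115 - 120*(-10)) + 1/(-288 + 316)) = 1/((-115 + 1200) + 1/28) = 1/(1085 + 1/28) = 1/(30381/28) = 28/30381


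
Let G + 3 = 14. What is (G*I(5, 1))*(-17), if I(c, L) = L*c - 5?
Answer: 0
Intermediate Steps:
G = 11 (G = -3 + 14 = 11)
I(c, L) = -5 + L*c
(G*I(5, 1))*(-17) = (11*(-5 + 1*5))*(-17) = (11*(-5 + 5))*(-17) = (11*0)*(-17) = 0*(-17) = 0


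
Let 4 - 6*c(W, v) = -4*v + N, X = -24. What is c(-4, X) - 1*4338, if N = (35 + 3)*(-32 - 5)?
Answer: -4119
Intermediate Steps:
N = -1406 (N = 38*(-37) = -1406)
c(W, v) = 235 + 2*v/3 (c(W, v) = ⅔ - (-4*v - 1406)/6 = ⅔ - (-1406 - 4*v)/6 = ⅔ + (703/3 + 2*v/3) = 235 + 2*v/3)
c(-4, X) - 1*4338 = (235 + (⅔)*(-24)) - 1*4338 = (235 - 16) - 4338 = 219 - 4338 = -4119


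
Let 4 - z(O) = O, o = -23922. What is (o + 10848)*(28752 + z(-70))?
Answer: -376871124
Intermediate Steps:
z(O) = 4 - O
(o + 10848)*(28752 + z(-70)) = (-23922 + 10848)*(28752 + (4 - 1*(-70))) = -13074*(28752 + (4 + 70)) = -13074*(28752 + 74) = -13074*28826 = -376871124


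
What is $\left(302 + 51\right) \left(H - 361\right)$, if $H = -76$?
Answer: $-154261$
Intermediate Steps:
$\left(302 + 51\right) \left(H - 361\right) = \left(302 + 51\right) \left(-76 - 361\right) = 353 \left(-437\right) = -154261$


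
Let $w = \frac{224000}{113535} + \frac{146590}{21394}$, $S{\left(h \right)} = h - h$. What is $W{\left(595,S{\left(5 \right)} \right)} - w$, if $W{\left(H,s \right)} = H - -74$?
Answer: $\frac{160354409986}{242896779} \approx 660.17$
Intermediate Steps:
$S{\left(h \right)} = 0$
$W{\left(H,s \right)} = 74 + H$ ($W{\left(H,s \right)} = H + 74 = 74 + H$)
$w = \frac{2143535165}{242896779}$ ($w = 224000 \cdot \frac{1}{113535} + 146590 \cdot \frac{1}{21394} = \frac{44800}{22707} + \frac{73295}{10697} = \frac{2143535165}{242896779} \approx 8.8249$)
$W{\left(595,S{\left(5 \right)} \right)} - w = \left(74 + 595\right) - \frac{2143535165}{242896779} = 669 - \frac{2143535165}{242896779} = \frac{160354409986}{242896779}$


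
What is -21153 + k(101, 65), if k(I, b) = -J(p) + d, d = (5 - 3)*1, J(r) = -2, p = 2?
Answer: -21149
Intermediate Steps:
d = 2 (d = 2*1 = 2)
k(I, b) = 4 (k(I, b) = -1*(-2) + 2 = 2 + 2 = 4)
-21153 + k(101, 65) = -21153 + 4 = -21149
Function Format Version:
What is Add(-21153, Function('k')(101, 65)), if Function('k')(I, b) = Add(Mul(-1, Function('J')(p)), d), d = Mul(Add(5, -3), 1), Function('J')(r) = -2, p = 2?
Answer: -21149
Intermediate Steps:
d = 2 (d = Mul(2, 1) = 2)
Function('k')(I, b) = 4 (Function('k')(I, b) = Add(Mul(-1, -2), 2) = Add(2, 2) = 4)
Add(-21153, Function('k')(101, 65)) = Add(-21153, 4) = -21149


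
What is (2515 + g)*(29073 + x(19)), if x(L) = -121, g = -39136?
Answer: -1060251192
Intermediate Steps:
(2515 + g)*(29073 + x(19)) = (2515 - 39136)*(29073 - 121) = -36621*28952 = -1060251192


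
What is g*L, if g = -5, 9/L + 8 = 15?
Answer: -45/7 ≈ -6.4286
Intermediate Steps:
L = 9/7 (L = 9/(-8 + 15) = 9/7 ≈ 1.2857)
g*L = -5*9/7 = -45/7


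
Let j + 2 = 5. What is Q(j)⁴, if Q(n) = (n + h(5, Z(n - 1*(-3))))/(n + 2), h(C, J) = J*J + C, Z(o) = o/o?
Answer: 6561/625 ≈ 10.498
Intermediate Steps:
j = 3 (j = -2 + 5 = 3)
Z(o) = 1
h(C, J) = C + J² (h(C, J) = J² + C = C + J²)
Q(n) = (6 + n)/(2 + n) (Q(n) = (n + (5 + 1²))/(n + 2) = (n + (5 + 1))/(2 + n) = (n + 6)/(2 + n) = (6 + n)/(2 + n))
Q(j)⁴ = ((6 + 3)/(2 + 3))⁴ = (9/5)⁴ = 6561/625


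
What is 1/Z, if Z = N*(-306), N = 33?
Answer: -1/10098 ≈ -9.9030e-5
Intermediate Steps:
Z = -10098 (Z = 33*(-306) = -10098)
1/Z = 1/(-10098) = -1/10098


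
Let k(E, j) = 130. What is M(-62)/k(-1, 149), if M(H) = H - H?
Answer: 0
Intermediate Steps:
M(H) = 0
M(-62)/k(-1, 149) = 0/130 = 0*(1/130) = 0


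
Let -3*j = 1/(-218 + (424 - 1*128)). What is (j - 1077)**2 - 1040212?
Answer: 6555728089/54756 ≈ 1.1973e+5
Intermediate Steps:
j = -1/234 (j = -1/(3*(-218 + (424 - 1*128))) = -1/(3*(-218 + (424 - 128))) = -1/(3*(-218 + 296)) = -1/3/78 = -1/3*1/78 = -1/234 ≈ -0.0042735)
(j - 1077)**2 - 1040212 = (-1/234 - 1077)**2 - 1040212 = (-252019/234)**2 - 1040212 = 63513576361/54756 - 1040212 = 6555728089/54756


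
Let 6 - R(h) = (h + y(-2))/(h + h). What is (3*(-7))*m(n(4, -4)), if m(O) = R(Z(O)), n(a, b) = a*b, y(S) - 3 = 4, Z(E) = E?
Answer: -3843/32 ≈ -120.09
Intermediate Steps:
y(S) = 7 (y(S) = 3 + 4 = 7)
R(h) = 6 - (7 + h)/(2*h) (R(h) = 6 - (h + 7)/(h + h) = 6 - (7 + h)/(2*h))
m(O) = (-7 + 11*O)/(2*O)
(3*(-7))*m(n(4, -4)) = (3*(-7))*((-7 + 11*(4*(-4)))/(2*((4*(-4))))) = -21*(-7 + 11*(-16))/(2*(-16)) = -21*(-1)*(-7 - 176)/(2*16) = -21*(-1)*(-183)/(2*16) = -21*183/32 = -3843/32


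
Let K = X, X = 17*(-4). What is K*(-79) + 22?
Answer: 5394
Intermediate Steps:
X = -68
K = -68
K*(-79) + 22 = -68*(-79) + 22 = 5372 + 22 = 5394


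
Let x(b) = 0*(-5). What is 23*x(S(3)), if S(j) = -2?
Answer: 0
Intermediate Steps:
x(b) = 0
23*x(S(3)) = 23*0 = 0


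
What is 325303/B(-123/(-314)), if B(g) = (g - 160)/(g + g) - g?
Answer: -6281926233/3941749 ≈ -1593.7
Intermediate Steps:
B(g) = -g + (-160 + g)/(2*g) (B(g) = (-160 + g)/((2*g)) - g = (-160 + g)*(1/(2*g)) - g = (-160 + g)/(2*g) - g = -g + (-160 + g)/(2*g))
325303/B(-123/(-314)) = 325303/(½ - (-123)/(-314) - 80/((-123/(-314)))) = 325303/(½ - (-123)*(-1)/314 - 80/((-123*(-1/314)))) = 325303/(½ - 1*123/314 - 80/123/314) = 325303/(½ - 123/314 - 80*314/123) = 325303/(½ - 123/314 - 25120/123) = 325303/(-3941749/19311) = 325303*(-19311/3941749) = -6281926233/3941749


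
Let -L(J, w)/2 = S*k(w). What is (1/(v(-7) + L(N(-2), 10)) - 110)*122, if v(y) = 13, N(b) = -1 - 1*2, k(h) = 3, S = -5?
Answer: -576938/43 ≈ -13417.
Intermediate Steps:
N(b) = -3 (N(b) = -1 - 2 = -3)
L(J, w) = 30 (L(J, w) = -(-10)*3 = -2*(-15) = 30)
(1/(v(-7) + L(N(-2), 10)) - 110)*122 = (1/(13 + 30) - 110)*122 = (1/43 - 110)*122 = -4729/43*122 = -576938/43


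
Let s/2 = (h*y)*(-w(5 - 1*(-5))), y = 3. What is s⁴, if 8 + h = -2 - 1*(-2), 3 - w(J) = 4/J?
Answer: 151613669376/625 ≈ 2.4258e+8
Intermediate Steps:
w(J) = 3 - 4/J
h = -8 (h = -8 + (-2 - 1*(-2)) = -8 + (-2 + 2) = -8 + 0 = -8)
s = 624/5 (s = 2*((-8*3)*(-(3 - 4/(5 - 1*(-5))))) = 2*(-(-24)*(3 - 4/(5 + 5))) = 2*(-(-24)*(3 - 4/10)) = 2*(-(-24)*(3 - 4*⅒)) = 2*(-(-24)*(3 - ⅖)) = 2*(-(-24)*13/5) = 2*(-24*(-13/5)) = 2*(312/5) = 624/5 ≈ 124.80)
s⁴ = (624/5)⁴ = 151613669376/625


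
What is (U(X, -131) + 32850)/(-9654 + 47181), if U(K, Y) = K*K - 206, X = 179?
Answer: 64685/37527 ≈ 1.7237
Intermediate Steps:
U(K, Y) = -206 + K**2 (U(K, Y) = K**2 - 206 = -206 + K**2)
(U(X, -131) + 32850)/(-9654 + 47181) = ((-206 + 179**2) + 32850)/(-9654 + 47181) = ((-206 + 32041) + 32850)/37527 = (31835 + 32850)*(1/37527) = 64685*(1/37527) = 64685/37527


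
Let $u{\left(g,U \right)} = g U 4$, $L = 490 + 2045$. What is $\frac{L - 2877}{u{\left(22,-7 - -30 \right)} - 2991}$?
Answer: $\frac{342}{967} \approx 0.35367$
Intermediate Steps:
$L = 2535$
$u{\left(g,U \right)} = 4 U g$ ($u{\left(g,U \right)} = U g 4 = 4 U g$)
$\frac{L - 2877}{u{\left(22,-7 - -30 \right)} - 2991} = \frac{2535 - 2877}{4 \left(-7 - -30\right) 22 - 2991} = \frac{2535 - 2877}{4 \left(-7 + 30\right) 22 - 2991} = - \frac{342}{4 \cdot 23 \cdot 22 - 2991} = - \frac{342}{2024 - 2991} = - \frac{342}{-967} = \left(-342\right) \left(- \frac{1}{967}\right) = \frac{342}{967}$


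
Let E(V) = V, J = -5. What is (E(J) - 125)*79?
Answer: -10270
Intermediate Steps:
(E(J) - 125)*79 = (-5 - 125)*79 = -130*79 = -10270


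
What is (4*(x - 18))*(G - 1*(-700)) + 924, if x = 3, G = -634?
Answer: -3036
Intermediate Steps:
(4*(x - 18))*(G - 1*(-700)) + 924 = (4*(3 - 18))*(-634 - 1*(-700)) + 924 = (4*(-15))*(-634 + 700) + 924 = -60*66 + 924 = -3960 + 924 = -3036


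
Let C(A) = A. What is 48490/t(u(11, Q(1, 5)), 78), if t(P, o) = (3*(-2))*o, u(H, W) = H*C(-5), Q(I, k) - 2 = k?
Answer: -1865/18 ≈ -103.61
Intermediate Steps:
Q(I, k) = 2 + k
u(H, W) = -5*H (u(H, W) = H*(-5) = -5*H)
t(P, o) = -6*o
48490/t(u(11, Q(1, 5)), 78) = 48490/((-6*78)) = 48490/(-468) = 48490*(-1/468) = -1865/18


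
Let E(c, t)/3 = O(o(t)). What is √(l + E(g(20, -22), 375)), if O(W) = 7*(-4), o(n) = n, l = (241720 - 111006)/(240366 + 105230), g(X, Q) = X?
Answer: 5*I*√99874997626/172798 ≈ 9.1445*I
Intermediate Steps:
l = 65357/172798 (l = 130714/345596 = 130714*(1/345596) = 65357/172798 ≈ 0.37823)
O(W) = -28
E(c, t) = -84 (E(c, t) = 3*(-28) = -84)
√(l + E(g(20, -22), 375)) = √(65357/172798 - 84) = √(-14449675/172798) = 5*I*√99874997626/172798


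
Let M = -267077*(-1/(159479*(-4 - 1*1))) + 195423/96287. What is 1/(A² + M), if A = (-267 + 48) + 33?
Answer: 76778772365/2656368522019526 ≈ 2.8904e-5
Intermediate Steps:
A = -186 (A = -219 + 33 = -186)
M = 130113279986/76778772365 (M = -267077*(-1/(159479*(-4 - 1))) + 195423*(1/96287) = -267077/((-5*(-159479))) + 195423/96287 = -267077/797395 + 195423/96287 = 130113279986/76778772365 ≈ 1.6947)
1/(A² + M) = 1/((-186)² + 130113279986/76778772365) = 1/(34596 + 130113279986/76778772365) = 1/(2656368522019526/76778772365) = 76778772365/2656368522019526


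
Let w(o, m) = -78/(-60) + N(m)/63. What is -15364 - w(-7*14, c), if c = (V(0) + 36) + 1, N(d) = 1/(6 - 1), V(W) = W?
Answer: -9680141/630 ≈ -15365.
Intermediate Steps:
N(d) = 1/5
c = 37 (c = (0 + 36) + 1 = 36 + 1 = 37)
w(o, m) = 821/630 (w(o, m) = -78/(-60) + (1/5)/63 = -78*(-1/60) + (1/5)*(1/63) = 13/10 + 1/315 = 821/630)
-15364 - w(-7*14, c) = -15364 - 1*821/630 = -15364 - 821/630 = -9680141/630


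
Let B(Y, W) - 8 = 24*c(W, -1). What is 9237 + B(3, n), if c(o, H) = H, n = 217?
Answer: 9221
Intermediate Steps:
B(Y, W) = -16 (B(Y, W) = 8 + 24*(-1) = 8 - 24 = -16)
9237 + B(3, n) = 9237 - 16 = 9221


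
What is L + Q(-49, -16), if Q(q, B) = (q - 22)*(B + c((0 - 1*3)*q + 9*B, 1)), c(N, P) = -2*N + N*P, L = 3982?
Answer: 5331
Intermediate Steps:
Q(q, B) = (-22 + q)*(-8*B + 3*q) (Q(q, B) = (q - 22)*(B + ((0 - 1*3)*q + 9*B)*(-2 + 1)) = (-22 + q)*(B + ((0 - 3)*q + 9*B)*(-1)) = (-22 + q)*(B + (-3*q + 9*B)*(-1)) = (-22 + q)*(B + (-9*B + 3*q)) = (-22 + q)*(-8*B + 3*q))
L + Q(-49, -16) = 3982 + (-66*(-49) + 3*(-49)² + 176*(-16) - 8*(-16)*(-49)) = 3982 + (3234 + 3*2401 - 2816 - 6272) = 3982 + (3234 + 7203 - 2816 - 6272) = 3982 + 1349 = 5331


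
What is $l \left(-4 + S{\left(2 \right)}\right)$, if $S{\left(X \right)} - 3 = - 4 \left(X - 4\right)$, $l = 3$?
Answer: $21$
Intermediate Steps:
$S{\left(X \right)} = 19 - 4 X$ ($S{\left(X \right)} = 3 - 4 \left(X - 4\right) = 3 - 4 \left(-4 + X\right) = 3 - \left(-16 + 4 X\right) = 19 - 4 X$)
$l \left(-4 + S{\left(2 \right)}\right) = 3 \left(-4 + \left(19 - 8\right)\right) = 3 \left(-4 + 11\right) = 3 \cdot 7 = 21$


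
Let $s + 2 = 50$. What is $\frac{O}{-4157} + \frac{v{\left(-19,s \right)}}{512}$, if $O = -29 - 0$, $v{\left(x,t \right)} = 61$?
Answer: $\frac{268425}{2128384} \approx 0.12612$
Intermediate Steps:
$s = 48$ ($s = -2 + 50 = 48$)
$O = -29$ ($O = -29 + 0 = -29$)
$\frac{O}{-4157} + \frac{v{\left(-19,s \right)}}{512} = - \frac{29}{-4157} + \frac{61}{512} = \left(-29\right) \left(- \frac{1}{4157}\right) + 61 \cdot \frac{1}{512} = \frac{29}{4157} + \frac{61}{512} = \frac{268425}{2128384}$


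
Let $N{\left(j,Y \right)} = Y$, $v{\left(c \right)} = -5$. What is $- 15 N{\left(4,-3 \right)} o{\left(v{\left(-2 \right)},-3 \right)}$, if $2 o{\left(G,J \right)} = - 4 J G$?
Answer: $-1350$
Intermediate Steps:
$o{\left(G,J \right)} = - 2 G J$ ($o{\left(G,J \right)} = \frac{- 4 J G}{2} = \frac{\left(-4\right) G J}{2} = - 2 G J$)
$- 15 N{\left(4,-3 \right)} o{\left(v{\left(-2 \right)},-3 \right)} = \left(-15\right) \left(-3\right) \left(\left(-2\right) \left(-5\right) \left(-3\right)\right) = 45 \left(-30\right) = -1350$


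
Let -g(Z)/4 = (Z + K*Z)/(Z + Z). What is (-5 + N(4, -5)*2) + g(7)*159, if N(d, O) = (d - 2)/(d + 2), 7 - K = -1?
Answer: -8599/3 ≈ -2866.3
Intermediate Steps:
K = 8 (K = 7 - 1*(-1) = 7 + 1 = 8)
N(d, O) = (-2 + d)/(2 + d)
g(Z) = -18 (g(Z) = -4*(Z + 8*Z)/(Z + Z) = -4*9*Z/(2*Z) = -4*9*Z*1/(2*Z) = -4*9/2 = -18)
(-5 + N(4, -5)*2) + g(7)*159 = (-5 + ((-2 + 4)/(2 + 4))*2) - 18*159 = (-5 + (2/6)*2) - 2862 = (-5 + ((⅙)*2)*2) - 2862 = (-5 + (⅓)*2) - 2862 = (-5 + ⅔) - 2862 = -13/3 - 2862 = -8599/3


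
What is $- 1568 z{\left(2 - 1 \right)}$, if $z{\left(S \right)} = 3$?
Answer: $-4704$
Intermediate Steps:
$- 1568 z{\left(2 - 1 \right)} = \left(-1568\right) 3 = -4704$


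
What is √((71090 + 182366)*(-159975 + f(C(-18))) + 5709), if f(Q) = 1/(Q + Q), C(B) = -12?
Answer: I*√364919656065/3 ≈ 2.0136e+5*I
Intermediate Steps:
f(Q) = 1/(2*Q)
√((71090 + 182366)*(-159975 + f(C(-18))) + 5709) = √((71090 + 182366)*(-159975 + (½)/(-12)) + 5709) = √(253456*(-159975 + (½)*(-1/12)) + 5709) = √(253456*(-159975 - 1/24) + 5709) = √(253456*(-3839401/24) + 5709) = √(-121639902482/3 + 5709) = √(-121639885355/3) = I*√364919656065/3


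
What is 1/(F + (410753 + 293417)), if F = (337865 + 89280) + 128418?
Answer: 1/1259733 ≈ 7.9382e-7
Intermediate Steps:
F = 555563 (F = 427145 + 128418 = 555563)
1/(F + (410753 + 293417)) = 1/(555563 + (410753 + 293417)) = 1/(555563 + 704170) = 1/1259733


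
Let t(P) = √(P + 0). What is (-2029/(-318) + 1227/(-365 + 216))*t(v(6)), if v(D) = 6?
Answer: -87865*√6/47382 ≈ -4.5423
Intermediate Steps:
t(P) = √P
(-2029/(-318) + 1227/(-365 + 216))*t(v(6)) = (-2029/(-318) + 1227/(-365 + 216))*√6 = (-2029*(-1/318) + 1227/(-149))*√6 = (2029/318 + 1227*(-1/149))*√6 = (2029/318 - 1227/149)*√6 = -87865*√6/47382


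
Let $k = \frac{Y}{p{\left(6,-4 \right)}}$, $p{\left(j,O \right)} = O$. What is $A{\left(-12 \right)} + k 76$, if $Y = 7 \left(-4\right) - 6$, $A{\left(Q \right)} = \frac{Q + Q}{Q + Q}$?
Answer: $647$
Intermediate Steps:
$A{\left(Q \right)} = 1$ ($A{\left(Q \right)} = \frac{2 Q}{2 Q} = 2 Q \frac{1}{2 Q} = 1$)
$Y = -34$ ($Y = -28 - 6 = -34$)
$k = \frac{17}{2}$ ($k = - \frac{34}{-4} = \left(-34\right) \left(- \frac{1}{4}\right) = \frac{17}{2} \approx 8.5$)
$A{\left(-12 \right)} + k 76 = 1 + \frac{17}{2} \cdot 76 = 1 + 646 = 647$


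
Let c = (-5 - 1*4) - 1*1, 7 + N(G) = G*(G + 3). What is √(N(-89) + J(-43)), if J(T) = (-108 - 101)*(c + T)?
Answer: 2*√4681 ≈ 136.84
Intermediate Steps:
N(G) = -7 + G*(3 + G) (N(G) = -7 + G*(G + 3) = -7 + G*(3 + G))
c = -10 (c = (-5 - 4) - 1 = -9 - 1 = -10)
J(T) = 2090 - 209*T (J(T) = (-108 - 101)*(-10 + T) = -209*(-10 + T) = 2090 - 209*T)
√(N(-89) + J(-43)) = √((-7 + (-89)² + 3*(-89)) + (2090 - 209*(-43))) = √((-7 + 7921 - 267) + (2090 + 8987)) = √(7647 + 11077) = √18724 = 2*√4681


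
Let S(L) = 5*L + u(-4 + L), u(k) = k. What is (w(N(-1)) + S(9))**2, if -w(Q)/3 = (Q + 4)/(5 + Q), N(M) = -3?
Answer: 9409/4 ≈ 2352.3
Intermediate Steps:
w(Q) = -3*(4 + Q)/(5 + Q) (w(Q) = -3*(Q + 4)/(5 + Q) = -3*(4 + Q)/(5 + Q))
S(L) = -4 + 6*L (S(L) = 5*L + (-4 + L) = -4 + 6*L)
(w(N(-1)) + S(9))**2 = (3*(-4 - 1*(-3))/(5 - 3) + (-4 + 6*9))**2 = (3*(-4 + 3)/2 + (-4 + 54))**2 = (3*(1/2)*(-1) + 50)**2 = (-3/2 + 50)**2 = (97/2)**2 = 9409/4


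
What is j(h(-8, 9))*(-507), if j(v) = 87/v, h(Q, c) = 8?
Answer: -44109/8 ≈ -5513.6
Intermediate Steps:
j(h(-8, 9))*(-507) = (87/8)*(-507) = -44109/8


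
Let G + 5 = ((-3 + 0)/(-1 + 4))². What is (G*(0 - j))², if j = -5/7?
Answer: 400/49 ≈ 8.1633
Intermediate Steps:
j = -5/7 (j = -5*⅐ = -5/7 ≈ -0.71429)
G = -4 (G = -5 + ((-3 + 0)/(-1 + 4))² = -5 + (-3/3)² = -5 + (-3*⅓)² = -5 + (-1)² = -5 + 1 = -4)
(G*(0 - j))² = (-4*(0 - 1*(-5/7)))² = (-4*(0 + 5/7))² = (-4*5/7)² = (-20/7)² = 400/49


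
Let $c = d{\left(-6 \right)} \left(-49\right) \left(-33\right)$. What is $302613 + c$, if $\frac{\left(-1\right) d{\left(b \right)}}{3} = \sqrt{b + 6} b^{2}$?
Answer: $302613$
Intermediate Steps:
$d{\left(b \right)} = - 3 b^{2} \sqrt{6 + b}$ ($d{\left(b \right)} = - 3 \sqrt{b + 6} b^{2} = - 3 \sqrt{6 + b} b^{2} = - 3 b^{2} \sqrt{6 + b}$)
$c = 0$ ($c = - 3 \left(-6\right)^{2} \sqrt{6 - 6} \left(-49\right) \left(-33\right) = \left(-3\right) 36 \sqrt{0} \left(-49\right) \left(-33\right) = \left(-3\right) 36 \cdot 0 \left(-49\right) \left(-33\right) = 0 \left(-49\right) \left(-33\right) = 0 \left(-33\right) = 0$)
$302613 + c = 302613 + 0 = 302613$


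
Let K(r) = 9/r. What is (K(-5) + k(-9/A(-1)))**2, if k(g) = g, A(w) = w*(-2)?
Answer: 3969/100 ≈ 39.690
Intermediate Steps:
A(w) = -2*w
(K(-5) + k(-9/A(-1)))**2 = (9/(-5) - 9/((-2*(-1))))**2 = (9*(-1/5) - 9/2)**2 = (-9/5 - 9*1/2)**2 = (-9/5 - 9/2)**2 = (-63/10)**2 = 3969/100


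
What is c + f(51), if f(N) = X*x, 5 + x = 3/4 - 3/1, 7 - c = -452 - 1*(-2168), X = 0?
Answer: -1709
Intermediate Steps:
c = -1709 (c = 7 - (-452 - 1*(-2168)) = 7 - (-452 + 2168) = 7 - 1*1716 = 7 - 1716 = -1709)
x = -29/4 (x = -5 + (3/4 - 3/1) = -5 + (3*(¼) - 3*1) = -5 + (¾ - 3) = -5 - 9/4 = -29/4 ≈ -7.2500)
f(N) = 0 (f(N) = 0*(-29/4) = 0)
c + f(51) = -1709 + 0 = -1709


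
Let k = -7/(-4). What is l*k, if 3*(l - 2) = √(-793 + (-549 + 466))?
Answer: 7/2 + 7*I*√219/6 ≈ 3.5 + 17.265*I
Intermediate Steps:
l = 2 + 2*I*√219/3 (l = 2 + √(-793 + (-549 + 466))/3 = 2 + √(-793 - 83)/3 = 2 + √(-876)/3 = 2 + (2*I*√219)/3 = 2 + 2*I*√219/3 ≈ 2.0 + 9.8658*I)
k = 7/4 (k = -7*(-¼) = 7/4 ≈ 1.7500)
l*k = (2 + 2*I*√219/3)*(7/4) = 7/2 + 7*I*√219/6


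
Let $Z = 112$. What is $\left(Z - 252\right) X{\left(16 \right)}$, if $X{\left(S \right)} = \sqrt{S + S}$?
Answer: $- 560 \sqrt{2} \approx -791.96$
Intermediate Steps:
$X{\left(S \right)} = \sqrt{2} \sqrt{S}$ ($X{\left(S \right)} = \sqrt{2 S} = \sqrt{2} \sqrt{S}$)
$\left(Z - 252\right) X{\left(16 \right)} = \left(112 - 252\right) \sqrt{2} \sqrt{16} = - 140 \sqrt{2} \cdot 4 = - 140 \cdot 4 \sqrt{2} = - 560 \sqrt{2}$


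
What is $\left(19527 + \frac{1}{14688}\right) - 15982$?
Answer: $\frac{52068961}{14688} \approx 3545.0$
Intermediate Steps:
$\left(19527 + \frac{1}{14688}\right) - 15982 = \frac{286812577}{14688} - 15982 = \frac{52068961}{14688}$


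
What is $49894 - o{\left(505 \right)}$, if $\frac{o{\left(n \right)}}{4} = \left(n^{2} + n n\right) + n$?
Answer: $-1992326$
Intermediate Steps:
$o{\left(n \right)} = 4 n + 8 n^{2}$ ($o{\left(n \right)} = 4 \left(\left(n^{2} + n n\right) + n\right) = 4 \left(\left(n^{2} + n^{2}\right) + n\right) = 4 \left(2 n^{2} + n\right) = 4 \left(n + 2 n^{2}\right) = 4 n + 8 n^{2}$)
$49894 - o{\left(505 \right)} = 49894 - 4 \cdot 505 \left(1 + 2 \cdot 505\right) = 49894 - 4 \cdot 505 \left(1 + 1010\right) = 49894 - 4 \cdot 505 \cdot 1011 = 49894 - 2042220 = -1992326$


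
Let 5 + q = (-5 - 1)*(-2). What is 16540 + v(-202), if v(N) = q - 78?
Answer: 16469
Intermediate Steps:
q = 7 (q = -5 + (-5 - 1)*(-2) = -5 - 6*(-2) = -5 + 12 = 7)
v(N) = -71 (v(N) = 7 - 78 = -71)
16540 + v(-202) = 16540 - 71 = 16469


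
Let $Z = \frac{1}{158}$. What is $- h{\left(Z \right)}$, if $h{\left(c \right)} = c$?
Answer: $- \frac{1}{158} \approx -0.0063291$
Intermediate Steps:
$Z = \frac{1}{158} \approx 0.0063291$
$- h{\left(Z \right)} = \left(-1\right) \frac{1}{158} = - \frac{1}{158}$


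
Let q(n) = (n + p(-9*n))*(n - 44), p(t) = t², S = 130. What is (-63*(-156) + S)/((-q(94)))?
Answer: -4979/17895250 ≈ -0.00027823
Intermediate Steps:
q(n) = (-44 + n)*(n + 81*n²) (q(n) = (n + (-9*n)²)*(n - 44) = (n + 81*n²)*(-44 + n) = (-44 + n)*(n + 81*n²))
(-63*(-156) + S)/((-q(94))) = (-63*(-156) + 130)/((-94*(-44 - 3563*94 + 81*94²))) = (9828 + 130)/((-94*(-44 - 334922 + 81*8836))) = 9958/((-94*(-44 - 334922 + 715716))) = 9958/((-94*380750)) = 9958/((-1*35790500)) = 9958/(-35790500) = 9958*(-1/35790500) = -4979/17895250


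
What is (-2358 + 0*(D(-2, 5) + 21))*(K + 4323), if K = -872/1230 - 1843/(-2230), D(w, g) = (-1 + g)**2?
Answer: -466014645879/45715 ≈ -1.0194e+7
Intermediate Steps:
K = 32233/274290 (K = -872*1/1230 - 1843*(-1/2230) = -436/615 + 1843/2230 = 32233/274290 ≈ 0.11751)
(-2358 + 0*(D(-2, 5) + 21))*(K + 4323) = (-2358 + 0*((-1 + 5)**2 + 21))*(32233/274290 + 4323) = (-2358 + 0*(4**2 + 21))*(1185787903/274290) = (-2358 + 0*(16 + 21))*(1185787903/274290) = (-2358 + 0*37)*(1185787903/274290) = (-2358 + 0)*(1185787903/274290) = -2358*1185787903/274290 = -466014645879/45715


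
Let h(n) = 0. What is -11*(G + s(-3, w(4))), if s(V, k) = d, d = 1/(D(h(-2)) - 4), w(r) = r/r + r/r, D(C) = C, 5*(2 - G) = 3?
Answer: -253/20 ≈ -12.650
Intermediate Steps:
G = 7/5 (G = 2 - 1/5*3 = 2 - 3/5 = 7/5 ≈ 1.4000)
w(r) = 2 (w(r) = 1 + 1 = 2)
d = -1/4 (d = 1/(0 - 4) = 1/(-4) = -1/4 ≈ -0.25000)
s(V, k) = -1/4
-11*(G + s(-3, w(4))) = -11*(7/5 - 1/4) = -11*23/20 = -253/20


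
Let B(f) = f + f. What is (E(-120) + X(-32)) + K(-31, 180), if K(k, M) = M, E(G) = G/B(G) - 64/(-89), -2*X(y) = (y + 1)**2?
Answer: -26636/89 ≈ -299.28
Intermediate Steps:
B(f) = 2*f
X(y) = -(1 + y)**2/2 (X(y) = -(y + 1)**2/2 = -(1 + y)**2/2)
E(G) = 217/178 (E(G) = G/((2*G)) - 64/(-89) = G*(1/(2*G)) - 64*(-1/89) = 1/2 + 64/89 = 217/178)
(E(-120) + X(-32)) + K(-31, 180) = (217/178 - (1 - 32)**2/2) + 180 = (217/178 - 1/2*(-31)**2) + 180 = (217/178 - 1/2*961) + 180 = (217/178 - 961/2) + 180 = -42656/89 + 180 = -26636/89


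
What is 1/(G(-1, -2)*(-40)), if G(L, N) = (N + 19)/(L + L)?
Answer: 1/340 ≈ 0.0029412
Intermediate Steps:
G(L, N) = (19 + N)/(2*L) (G(L, N) = (19 + N)/((2*L)) = (19 + N)*(1/(2*L)) = (19 + N)/(2*L))
1/(G(-1, -2)*(-40)) = 1/(((1/2)*(19 - 2)/(-1))*(-40)) = 1/(((1/2)*(-1)*17)*(-40)) = 1/(-17/2*(-40)) = 1/340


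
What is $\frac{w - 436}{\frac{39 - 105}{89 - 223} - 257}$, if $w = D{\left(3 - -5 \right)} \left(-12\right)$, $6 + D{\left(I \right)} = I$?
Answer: $\frac{15410}{8593} \approx 1.7933$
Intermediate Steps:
$D{\left(I \right)} = -6 + I$
$w = -24$ ($w = \left(-6 + \left(3 - -5\right)\right) \left(-12\right) = \left(-6 + \left(3 + 5\right)\right) \left(-12\right) = \left(-6 + 8\right) \left(-12\right) = 2 \left(-12\right) = -24$)
$\frac{w - 436}{\frac{39 - 105}{89 - 223} - 257} = \frac{-24 - 436}{\frac{39 - 105}{89 - 223} - 257} = - \frac{460}{- \frac{66}{-134} - 257} = - \frac{460}{\left(-66\right) \left(- \frac{1}{134}\right) - 257} = - \frac{460}{\frac{33}{67} - 257} = - \frac{460}{- \frac{17186}{67}} = \left(-460\right) \left(- \frac{67}{17186}\right) = \frac{15410}{8593}$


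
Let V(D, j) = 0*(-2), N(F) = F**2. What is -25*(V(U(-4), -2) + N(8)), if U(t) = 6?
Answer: -1600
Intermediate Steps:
V(D, j) = 0
-25*(V(U(-4), -2) + N(8)) = -25*(0 + 8**2) = -25*(0 + 64) = -25*64 = -1600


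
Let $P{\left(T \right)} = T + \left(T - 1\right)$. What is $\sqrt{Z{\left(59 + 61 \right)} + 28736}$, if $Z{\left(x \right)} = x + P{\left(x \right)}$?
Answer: $23 \sqrt{55} \approx 170.57$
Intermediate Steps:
$P{\left(T \right)} = -1 + 2 T$ ($P{\left(T \right)} = T + \left(-1 + T\right) = -1 + 2 T$)
$Z{\left(x \right)} = -1 + 3 x$ ($Z{\left(x \right)} = x + \left(-1 + 2 x\right) = -1 + 3 x$)
$\sqrt{Z{\left(59 + 61 \right)} + 28736} = \sqrt{\left(-1 + 3 \left(59 + 61\right)\right) + 28736} = \sqrt{\left(-1 + 3 \cdot 120\right) + 28736} = \sqrt{\left(-1 + 360\right) + 28736} = \sqrt{359 + 28736} = \sqrt{29095} = 23 \sqrt{55}$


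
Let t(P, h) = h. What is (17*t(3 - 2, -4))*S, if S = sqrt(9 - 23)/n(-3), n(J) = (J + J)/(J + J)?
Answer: -68*I*sqrt(14) ≈ -254.43*I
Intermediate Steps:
n(J) = 1 (n(J) = (2*J)/((2*J)) = (2*J)*(1/(2*J)) = 1)
S = I*sqrt(14) (S = sqrt(9 - 23)/1 = sqrt(-14)*1 = (I*sqrt(14))*1 = I*sqrt(14) ≈ 3.7417*I)
(17*t(3 - 2, -4))*S = (17*(-4))*(I*sqrt(14)) = -68*I*sqrt(14)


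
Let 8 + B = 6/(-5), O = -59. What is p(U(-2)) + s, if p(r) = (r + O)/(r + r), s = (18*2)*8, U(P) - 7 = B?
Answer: 3321/11 ≈ 301.91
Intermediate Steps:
B = -46/5 (B = -8 + 6/(-5) = -8 + 6*(-1/5) = -8 - 6/5 = -46/5 ≈ -9.2000)
U(P) = -11/5 (U(P) = 7 - 46/5 = -11/5)
s = 288 (s = 36*8 = 288)
p(r) = (-59 + r)/(2*r) (p(r) = (r - 59)/(r + r) = (-59 + r)/((2*r)) = (-59 + r)*(1/(2*r)) = (-59 + r)/(2*r))
p(U(-2)) + s = (-59 - 11/5)/(2*(-11/5)) + 288 = (1/2)*(-5/11)*(-306/5) + 288 = 153/11 + 288 = 3321/11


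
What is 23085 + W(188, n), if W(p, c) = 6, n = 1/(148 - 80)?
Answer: 23091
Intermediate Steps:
n = 1/68 ≈ 0.014706
23085 + W(188, n) = 23085 + 6 = 23091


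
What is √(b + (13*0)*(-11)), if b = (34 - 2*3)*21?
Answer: 14*√3 ≈ 24.249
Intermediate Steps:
b = 588 (b = (34 - 6)*21 = 28*21 = 588)
√(b + (13*0)*(-11)) = √(588 + (13*0)*(-11)) = √(588 + 0*(-11)) = √(588 + 0) = √588 = 14*√3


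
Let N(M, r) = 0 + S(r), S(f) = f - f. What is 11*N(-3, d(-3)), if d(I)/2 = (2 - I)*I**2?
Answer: 0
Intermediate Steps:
d(I) = 2*I**2*(2 - I) (d(I) = 2*((2 - I)*I**2) = 2*(I**2*(2 - I)) = 2*I**2*(2 - I))
S(f) = 0
N(M, r) = 0 (N(M, r) = 0 + 0 = 0)
11*N(-3, d(-3)) = 11*0 = 0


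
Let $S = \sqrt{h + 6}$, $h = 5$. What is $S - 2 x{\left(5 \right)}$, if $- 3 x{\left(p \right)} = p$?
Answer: $\frac{10}{3} + \sqrt{11} \approx 6.65$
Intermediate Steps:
$x{\left(p \right)} = - \frac{p}{3}$
$S = \sqrt{11}$ ($S = \sqrt{5 + 6} = \sqrt{11} \approx 3.3166$)
$S - 2 x{\left(5 \right)} = \sqrt{11} - 2 \left(\left(- \frac{1}{3}\right) 5\right) = \sqrt{11} - - \frac{10}{3} = \sqrt{11} + \frac{10}{3} = \frac{10}{3} + \sqrt{11}$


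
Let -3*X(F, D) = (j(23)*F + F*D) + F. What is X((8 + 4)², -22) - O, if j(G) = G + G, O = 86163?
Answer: -87363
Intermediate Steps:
j(G) = 2*G
X(F, D) = -47*F/3 - D*F/3 (X(F, D) = -(((2*23)*F + F*D) + F)/3 = -((46*F + D*F) + F)/3 = -(47*F + D*F)/3 = -47*F/3 - D*F/3)
X((8 + 4)², -22) - O = -(8 + 4)²*(47 - 22)/3 - 1*86163 = -⅓*12²*25 - 86163 = -⅓*144*25 - 86163 = -1200 - 86163 = -87363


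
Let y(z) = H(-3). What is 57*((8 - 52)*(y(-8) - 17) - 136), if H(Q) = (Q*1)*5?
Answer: 72504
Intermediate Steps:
H(Q) = 5*Q (H(Q) = Q*5 = 5*Q)
y(z) = -15 (y(z) = 5*(-3) = -15)
57*((8 - 52)*(y(-8) - 17) - 136) = 57*((8 - 52)*(-15 - 17) - 136) = 57*(-44*(-32) - 136) = 57*(1408 - 136) = 57*1272 = 72504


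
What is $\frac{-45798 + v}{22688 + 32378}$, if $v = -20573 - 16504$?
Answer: $- \frac{82875}{55066} \approx -1.505$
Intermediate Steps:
$v = -37077$ ($v = -20573 - 16504 = -37077$)
$\frac{-45798 + v}{22688 + 32378} = \frac{-45798 - 37077}{22688 + 32378} = - \frac{82875}{55066}$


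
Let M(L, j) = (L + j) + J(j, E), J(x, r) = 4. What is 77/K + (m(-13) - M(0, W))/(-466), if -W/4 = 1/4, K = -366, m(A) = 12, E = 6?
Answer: -9794/42639 ≈ -0.22970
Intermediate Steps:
W = -1 (W = -4/4 = -4*1/4 = -1)
M(L, j) = 4 + L + j (M(L, j) = (L + j) + 4 = 4 + L + j)
77/K + (m(-13) - M(0, W))/(-466) = 77/(-366) + (12 - (4 + 0 - 1))/(-466) = 77*(-1/366) + (12 - 1*3)*(-1/466) = -77/366 + (12 - 3)*(-1/466) = -77/366 + 9*(-1/466) = -77/366 - 9/466 = -9794/42639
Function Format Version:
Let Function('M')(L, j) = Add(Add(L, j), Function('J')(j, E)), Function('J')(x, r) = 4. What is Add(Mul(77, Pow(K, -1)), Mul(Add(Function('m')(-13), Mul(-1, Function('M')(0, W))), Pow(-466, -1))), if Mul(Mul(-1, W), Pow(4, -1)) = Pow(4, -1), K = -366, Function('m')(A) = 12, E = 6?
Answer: Rational(-9794, 42639) ≈ -0.22970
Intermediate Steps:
W = -1 (W = Mul(-4, Pow(4, -1)) = Mul(-4, Rational(1, 4)) = -1)
Function('M')(L, j) = Add(4, L, j) (Function('M')(L, j) = Add(Add(L, j), 4) = Add(4, L, j))
Add(Mul(77, Pow(K, -1)), Mul(Add(Function('m')(-13), Mul(-1, Function('M')(0, W))), Pow(-466, -1))) = Add(Mul(77, Pow(-366, -1)), Mul(Add(12, Mul(-1, Add(4, 0, -1))), Pow(-466, -1))) = Add(Mul(77, Rational(-1, 366)), Mul(Add(12, Mul(-1, 3)), Rational(-1, 466))) = Add(Rational(-77, 366), Mul(Add(12, -3), Rational(-1, 466))) = Add(Rational(-77, 366), Mul(9, Rational(-1, 466))) = Add(Rational(-77, 366), Rational(-9, 466)) = Rational(-9794, 42639)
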